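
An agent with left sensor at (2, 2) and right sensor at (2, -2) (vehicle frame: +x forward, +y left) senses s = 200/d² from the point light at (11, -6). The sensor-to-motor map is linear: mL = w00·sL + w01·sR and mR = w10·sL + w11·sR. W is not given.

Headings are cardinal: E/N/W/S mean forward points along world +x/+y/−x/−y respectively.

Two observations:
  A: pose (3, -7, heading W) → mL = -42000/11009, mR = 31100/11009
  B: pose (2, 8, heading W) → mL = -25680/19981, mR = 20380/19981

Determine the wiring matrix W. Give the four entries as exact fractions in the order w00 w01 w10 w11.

obs A: pose=(3,-7,W) → sL=200/109, sR=200/101, mL=-42000/11009, mR=31100/11009
obs B: pose=(2,8,W) → sL=40/53, sR=200/377, mL=-25680/19981, mR=20380/19981
sensor matrix S = [[200/109, 200/101], [40/53, 200/377]]; det S = -114624000/219970829
solve [mL_A; mL_B] = S·[w00; w01] and [mR_A; mR_B] = S·[w10; w11]:
  w00 = -1, w01 = -1, w10 = 1, w11 = 1/2

-1 -1 1 1/2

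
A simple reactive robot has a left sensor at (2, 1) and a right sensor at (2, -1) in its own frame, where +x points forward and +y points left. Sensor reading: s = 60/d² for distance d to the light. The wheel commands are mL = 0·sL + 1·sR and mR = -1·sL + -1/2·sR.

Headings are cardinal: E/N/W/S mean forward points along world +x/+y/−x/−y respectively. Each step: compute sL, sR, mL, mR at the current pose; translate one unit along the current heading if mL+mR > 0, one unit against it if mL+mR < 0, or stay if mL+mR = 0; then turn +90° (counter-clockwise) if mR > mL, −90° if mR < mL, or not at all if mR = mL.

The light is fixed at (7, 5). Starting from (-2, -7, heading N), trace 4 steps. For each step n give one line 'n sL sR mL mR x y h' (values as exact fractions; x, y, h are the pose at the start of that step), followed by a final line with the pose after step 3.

0 3/10 15/41 15/41 -99/205 -2 -7 N
1 60/193 12/49 12/49 -4098/9457 -2 -8 E
2 10/51 30/173 30/173 -2495/8823 -3 -8 S
3 60/313 12/53 12/53 -5058/16589 -3 -7 W
final -2 -7 N

n=0: pose=(-2,-7,N); sL=3/10, sR=15/41; mL=15/41, mR=-99/205; mL+mR=-24/205 → advance -1; mR−mL=-174/205 → turn -1·90°
n=1: pose=(-2,-8,E); sL=60/193, sR=12/49; mL=12/49, mR=-4098/9457; mL+mR=-1782/9457 → advance -1; mR−mL=-6414/9457 → turn -1·90°
n=2: pose=(-3,-8,S); sL=10/51, sR=30/173; mL=30/173, mR=-2495/8823; mL+mR=-965/8823 → advance -1; mR−mL=-4025/8823 → turn -1·90°
n=3: pose=(-3,-7,W); sL=60/313, sR=12/53; mL=12/53, mR=-5058/16589; mL+mR=-1302/16589 → advance -1; mR−mL=-8814/16589 → turn -1·90°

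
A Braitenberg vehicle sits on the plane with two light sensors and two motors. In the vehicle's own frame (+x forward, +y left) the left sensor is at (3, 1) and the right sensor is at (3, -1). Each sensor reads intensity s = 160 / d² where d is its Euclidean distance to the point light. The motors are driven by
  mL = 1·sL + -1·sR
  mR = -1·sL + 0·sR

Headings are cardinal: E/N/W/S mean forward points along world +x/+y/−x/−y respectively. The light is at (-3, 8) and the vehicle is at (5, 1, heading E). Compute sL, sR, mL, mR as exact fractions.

160/157 32/37 896/5809 -160/157

left sensor world pos  = (8, 2); dL² = 157
right sensor world pos = (8, 0); dR² = 185
sL = 160/157 = 160/157
sR = 160/185 = 32/37
mL = 1·sL + -1·sR = 896/5809
mR = -1·sL + 0·sR = -160/157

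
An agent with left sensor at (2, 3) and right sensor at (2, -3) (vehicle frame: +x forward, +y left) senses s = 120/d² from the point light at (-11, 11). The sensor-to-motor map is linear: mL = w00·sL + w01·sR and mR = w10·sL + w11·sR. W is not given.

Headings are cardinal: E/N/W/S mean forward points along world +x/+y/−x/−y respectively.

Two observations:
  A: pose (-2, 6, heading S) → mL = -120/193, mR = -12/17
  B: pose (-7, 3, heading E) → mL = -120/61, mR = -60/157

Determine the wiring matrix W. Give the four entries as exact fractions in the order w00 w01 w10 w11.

-1 0 0 -1/2

obs A: pose=(-2,6,S) → sL=120/193, sR=24/17, mL=-120/193, mR=-12/17
obs B: pose=(-7,3,E) → sL=120/61, sR=120/157, mL=-120/61, mR=-60/157
sensor matrix S = [[120/193, 24/17], [120/61, 120/157]]; det S = -72334080/31422137
solve [mL_A; mL_B] = S·[w00; w01] and [mR_A; mR_B] = S·[w10; w11]:
  w00 = -1, w01 = 0, w10 = 0, w11 = -1/2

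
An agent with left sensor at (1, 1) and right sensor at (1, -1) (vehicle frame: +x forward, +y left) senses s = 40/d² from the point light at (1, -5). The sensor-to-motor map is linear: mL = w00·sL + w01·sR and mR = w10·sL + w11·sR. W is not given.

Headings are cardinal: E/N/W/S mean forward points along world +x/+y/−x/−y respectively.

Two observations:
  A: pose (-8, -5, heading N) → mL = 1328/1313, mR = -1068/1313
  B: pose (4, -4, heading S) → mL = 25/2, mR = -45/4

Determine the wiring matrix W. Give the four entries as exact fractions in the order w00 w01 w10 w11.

obs A: pose=(-8,-5,N) → sL=40/101, sR=8/13, mL=1328/1313, mR=-1068/1313
obs B: pose=(4,-4,S) → sL=5/2, sR=10, mL=25/2, mR=-45/4
sensor matrix S = [[40/101, 8/13], [5/2, 10]]; det S = 3180/1313
solve [mL_A; mL_B] = S·[w00; w01] and [mR_A; mR_B] = S·[w10; w11]:
  w00 = 1, w01 = 1, w10 = -1/2, w11 = -1

1 1 -1/2 -1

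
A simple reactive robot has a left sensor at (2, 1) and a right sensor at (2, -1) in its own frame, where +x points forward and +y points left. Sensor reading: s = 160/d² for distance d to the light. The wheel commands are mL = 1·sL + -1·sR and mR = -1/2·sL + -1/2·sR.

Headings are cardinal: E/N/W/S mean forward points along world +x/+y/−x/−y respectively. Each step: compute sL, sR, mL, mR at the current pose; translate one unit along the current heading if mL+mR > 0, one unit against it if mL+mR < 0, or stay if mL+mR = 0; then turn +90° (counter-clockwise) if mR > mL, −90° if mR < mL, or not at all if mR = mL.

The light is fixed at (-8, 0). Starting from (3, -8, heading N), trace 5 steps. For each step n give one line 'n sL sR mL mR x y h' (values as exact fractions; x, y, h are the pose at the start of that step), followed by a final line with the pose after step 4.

0 20/17 8/9 44/153 -158/153 3 -8 N
1 160/233 160/269 5760/62677 -40160/62677 3 -9 E
2 80/121 80/101 -1600/12221 -8880/12221 2 -9 S
3 32/29 160/113 -1024/3277 -4128/3277 2 -8 W
4 20/17 8/9 44/153 -158/153 3 -8 N
final 3 -9 E

n=0: pose=(3,-8,N); sL=20/17, sR=8/9; mL=44/153, mR=-158/153; mL+mR=-38/51 → advance -1; mR−mL=-202/153 → turn -1·90°
n=1: pose=(3,-9,E); sL=160/233, sR=160/269; mL=5760/62677, mR=-40160/62677; mL+mR=-34400/62677 → advance -1; mR−mL=-45920/62677 → turn -1·90°
n=2: pose=(2,-9,S); sL=80/121, sR=80/101; mL=-1600/12221, mR=-8880/12221; mL+mR=-10480/12221 → advance -1; mR−mL=-7280/12221 → turn -1·90°
n=3: pose=(2,-8,W); sL=32/29, sR=160/113; mL=-1024/3277, mR=-4128/3277; mL+mR=-5152/3277 → advance -1; mR−mL=-3104/3277 → turn -1·90°
n=4: pose=(3,-8,N); sL=20/17, sR=8/9; mL=44/153, mR=-158/153; mL+mR=-38/51 → advance -1; mR−mL=-202/153 → turn -1·90°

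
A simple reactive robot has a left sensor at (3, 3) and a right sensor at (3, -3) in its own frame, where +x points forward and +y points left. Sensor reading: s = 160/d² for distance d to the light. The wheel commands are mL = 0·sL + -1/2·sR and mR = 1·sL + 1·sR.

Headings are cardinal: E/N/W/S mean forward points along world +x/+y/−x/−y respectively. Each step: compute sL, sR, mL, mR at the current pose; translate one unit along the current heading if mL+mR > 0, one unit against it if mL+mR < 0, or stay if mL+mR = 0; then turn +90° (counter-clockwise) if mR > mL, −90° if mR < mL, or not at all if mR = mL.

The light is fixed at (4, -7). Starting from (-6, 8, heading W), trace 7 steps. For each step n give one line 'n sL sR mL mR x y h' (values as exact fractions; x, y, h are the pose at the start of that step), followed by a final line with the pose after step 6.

n=0: pose=(-6,8,W); sL=160/313, sR=160/493; mL=-80/493, mR=128960/154309; mL+mR=103920/154309 → advance +1; mR−mL=154000/154309 → turn +1·90°
n=1: pose=(-7,8,S); sL=10/13, sR=8/17; mL=-4/17, mR=274/221; mL+mR=222/221 → advance +1; mR−mL=326/221 → turn +1·90°
n=2: pose=(-7,7,E); sL=160/353, sR=32/37; mL=-16/37, mR=17216/13061; mL+mR=11568/13061 → advance +1; mR−mL=22864/13061 → turn +1·90°
n=3: pose=(-6,7,N); sL=80/229, sR=80/169; mL=-40/169, mR=31840/38701; mL+mR=22680/38701 → advance +1; mR−mL=41000/38701 → turn +1·90°
n=4: pose=(-6,8,W); sL=160/313, sR=160/493; mL=-80/493, mR=128960/154309; mL+mR=103920/154309 → advance +1; mR−mL=154000/154309 → turn +1·90°
n=5: pose=(-7,8,S); sL=10/13, sR=8/17; mL=-4/17, mR=274/221; mL+mR=222/221 → advance +1; mR−mL=326/221 → turn +1·90°
n=6: pose=(-7,7,E); sL=160/353, sR=32/37; mL=-16/37, mR=17216/13061; mL+mR=11568/13061 → advance +1; mR−mL=22864/13061 → turn +1·90°

0 160/313 160/493 -80/493 128960/154309 -6 8 W
1 10/13 8/17 -4/17 274/221 -7 8 S
2 160/353 32/37 -16/37 17216/13061 -7 7 E
3 80/229 80/169 -40/169 31840/38701 -6 7 N
4 160/313 160/493 -80/493 128960/154309 -6 8 W
5 10/13 8/17 -4/17 274/221 -7 8 S
6 160/353 32/37 -16/37 17216/13061 -7 7 E
final -6 7 N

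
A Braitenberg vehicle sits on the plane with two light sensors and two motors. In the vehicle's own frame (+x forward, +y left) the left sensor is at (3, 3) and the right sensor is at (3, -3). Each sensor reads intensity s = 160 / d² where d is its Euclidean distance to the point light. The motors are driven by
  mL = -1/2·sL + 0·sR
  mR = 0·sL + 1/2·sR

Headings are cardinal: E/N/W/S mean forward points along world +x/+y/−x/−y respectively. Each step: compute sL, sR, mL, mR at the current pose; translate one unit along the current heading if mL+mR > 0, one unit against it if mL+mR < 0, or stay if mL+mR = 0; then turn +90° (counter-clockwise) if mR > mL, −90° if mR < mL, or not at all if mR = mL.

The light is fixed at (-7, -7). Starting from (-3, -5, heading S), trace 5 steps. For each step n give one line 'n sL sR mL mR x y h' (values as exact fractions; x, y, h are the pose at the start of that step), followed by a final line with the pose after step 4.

n=0: pose=(-3,-5,S); sL=16/5, sR=80; mL=-8/5, mR=40; mL+mR=192/5 → advance +1; mR−mL=208/5 → turn +1·90°
n=1: pose=(-3,-6,E); sL=32/13, sR=160/53; mL=-16/13, mR=80/53; mL+mR=192/689 → advance +1; mR−mL=1888/689 → turn +1·90°
n=2: pose=(-2,-6,N); sL=8, sR=2; mL=-4, mR=1; mL+mR=-3 → advance -1; mR−mL=5 → turn +1·90°
n=3: pose=(-2,-7,W); sL=160/13, sR=160/13; mL=-80/13, mR=80/13; mL+mR=0 → advance +0; mR−mL=160/13 → turn +1·90°
n=4: pose=(-2,-7,S); sL=160/73, sR=160/13; mL=-80/73, mR=80/13; mL+mR=4800/949 → advance +1; mR−mL=6880/949 → turn +1·90°

0 16/5 80 -8/5 40 -3 -5 S
1 32/13 160/53 -16/13 80/53 -3 -6 E
2 8 2 -4 1 -2 -6 N
3 160/13 160/13 -80/13 80/13 -2 -7 W
4 160/73 160/13 -80/73 80/13 -2 -7 S
final -2 -8 E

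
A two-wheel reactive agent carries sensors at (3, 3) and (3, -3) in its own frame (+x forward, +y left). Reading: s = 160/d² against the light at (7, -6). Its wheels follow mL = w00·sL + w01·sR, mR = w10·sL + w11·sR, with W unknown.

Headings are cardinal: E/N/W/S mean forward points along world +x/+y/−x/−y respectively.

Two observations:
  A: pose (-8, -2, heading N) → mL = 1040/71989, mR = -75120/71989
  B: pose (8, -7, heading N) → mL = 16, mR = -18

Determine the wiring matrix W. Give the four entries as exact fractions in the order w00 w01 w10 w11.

1 -1/2 -1/2 -1

obs A: pose=(-8,-2,N) → sL=160/373, sR=160/193, mL=1040/71989, mR=-75120/71989
obs B: pose=(8,-7,N) → sL=20, sR=8, mL=16, mR=-18
sensor matrix S = [[160/373, 160/193], [20, 8]]; det S = -946560/71989
solve [mL_A; mL_B] = S·[w00; w01] and [mR_A; mR_B] = S·[w10; w11]:
  w00 = 1, w01 = -1/2, w10 = -1/2, w11 = -1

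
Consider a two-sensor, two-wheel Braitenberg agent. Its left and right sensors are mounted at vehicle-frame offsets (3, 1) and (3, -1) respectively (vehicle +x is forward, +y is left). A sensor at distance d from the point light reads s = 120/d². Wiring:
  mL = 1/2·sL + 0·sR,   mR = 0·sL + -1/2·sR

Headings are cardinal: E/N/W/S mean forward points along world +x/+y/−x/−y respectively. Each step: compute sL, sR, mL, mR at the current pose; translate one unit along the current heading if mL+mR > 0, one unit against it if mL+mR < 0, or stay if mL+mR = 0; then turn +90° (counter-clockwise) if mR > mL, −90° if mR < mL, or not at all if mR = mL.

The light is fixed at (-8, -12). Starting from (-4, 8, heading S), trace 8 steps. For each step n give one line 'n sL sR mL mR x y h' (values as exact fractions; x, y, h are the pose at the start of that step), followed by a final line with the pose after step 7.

n=0: pose=(-4,8,S); sL=60/157, sR=60/149; mL=30/157, mR=-30/149; mL+mR=-240/23393 → advance -1; mR−mL=-9180/23393 → turn -1·90°
n=1: pose=(-4,9,W); sL=120/401, sR=24/97; mL=60/401, mR=-12/97; mL+mR=1008/38897 → advance +1; mR−mL=-10632/38897 → turn -1·90°
n=2: pose=(-5,9,N); sL=6/29, sR=15/74; mL=3/29, mR=-15/148; mL+mR=9/4292 → advance +1; mR−mL=-879/4292 → turn -1·90°
n=3: pose=(-5,10,E); sL=24/113, sR=40/159; mL=12/113, mR=-20/159; mL+mR=-352/17967 → advance -1; mR−mL=-4168/17967 → turn -1·90°
n=4: pose=(-6,10,S); sL=12/37, sR=60/181; mL=6/37, mR=-30/181; mL+mR=-24/6697 → advance -1; mR−mL=-2196/6697 → turn -1·90°
n=5: pose=(-6,11,W); sL=24/97, sR=120/577; mL=12/97, mR=-60/577; mL+mR=1104/55969 → advance +1; mR−mL=-12744/55969 → turn -1·90°
n=6: pose=(-7,11,N); sL=30/169, sR=3/17; mL=15/169, mR=-3/34; mL+mR=3/5746 → advance +1; mR−mL=-1017/5746 → turn -1·90°
n=7: pose=(-7,12,E); sL=120/641, sR=24/109; mL=60/641, mR=-12/109; mL+mR=-1152/69869 → advance -1; mR−mL=-14232/69869 → turn -1·90°

0 60/157 60/149 30/157 -30/149 -4 8 S
1 120/401 24/97 60/401 -12/97 -4 9 W
2 6/29 15/74 3/29 -15/148 -5 9 N
3 24/113 40/159 12/113 -20/159 -5 10 E
4 12/37 60/181 6/37 -30/181 -6 10 S
5 24/97 120/577 12/97 -60/577 -6 11 W
6 30/169 3/17 15/169 -3/34 -7 11 N
7 120/641 24/109 60/641 -12/109 -7 12 E
final -8 12 S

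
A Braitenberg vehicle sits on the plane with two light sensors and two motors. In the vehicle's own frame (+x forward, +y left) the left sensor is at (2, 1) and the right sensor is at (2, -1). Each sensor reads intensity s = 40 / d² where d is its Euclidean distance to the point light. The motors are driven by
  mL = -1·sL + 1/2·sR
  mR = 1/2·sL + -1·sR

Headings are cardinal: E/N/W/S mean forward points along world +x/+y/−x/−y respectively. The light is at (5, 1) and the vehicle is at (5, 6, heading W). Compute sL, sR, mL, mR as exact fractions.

2 1 -3/2 0

left sensor world pos  = (3, 5); dL² = 20
right sensor world pos = (3, 7); dR² = 40
sL = 40/20 = 2
sR = 40/40 = 1
mL = -1·sL + 1/2·sR = -3/2
mR = 1/2·sL + -1·sR = 0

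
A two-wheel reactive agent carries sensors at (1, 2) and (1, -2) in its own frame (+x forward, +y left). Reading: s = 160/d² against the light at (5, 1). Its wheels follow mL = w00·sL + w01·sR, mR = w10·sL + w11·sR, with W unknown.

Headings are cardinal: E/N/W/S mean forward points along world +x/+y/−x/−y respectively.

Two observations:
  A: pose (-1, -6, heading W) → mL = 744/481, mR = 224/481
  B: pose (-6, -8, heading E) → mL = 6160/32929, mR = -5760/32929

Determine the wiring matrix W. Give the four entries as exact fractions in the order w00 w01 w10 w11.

-1/2 1 -1/2 1/2

obs A: pose=(-1,-6,W) → sL=16/13, sR=80/37, mL=744/481, mR=224/481
obs B: pose=(-6,-8,E) → sL=160/149, sR=160/221, mL=6160/32929, mR=-5760/32929
sensor matrix S = [[16/13, 80/37], [160/149, 160/221]]; det S = -22661120/15838849
solve [mL_A; mL_B] = S·[w00; w01] and [mR_A; mR_B] = S·[w10; w11]:
  w00 = -1/2, w01 = 1, w10 = -1/2, w11 = 1/2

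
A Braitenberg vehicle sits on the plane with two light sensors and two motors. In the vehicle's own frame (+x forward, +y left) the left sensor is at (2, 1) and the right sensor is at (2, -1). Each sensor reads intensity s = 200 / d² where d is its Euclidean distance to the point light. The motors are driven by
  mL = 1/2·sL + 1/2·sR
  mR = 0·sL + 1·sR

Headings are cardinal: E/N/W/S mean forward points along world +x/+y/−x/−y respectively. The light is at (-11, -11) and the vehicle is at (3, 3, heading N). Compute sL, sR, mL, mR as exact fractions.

left sensor world pos  = (2, 5); dL² = 425
right sensor world pos = (4, 5); dR² = 481
sL = 200/425 = 8/17
sR = 200/481 = 200/481
mL = 1/2·sL + 1/2·sR = 3624/8177
mR = 0·sL + 1·sR = 200/481

8/17 200/481 3624/8177 200/481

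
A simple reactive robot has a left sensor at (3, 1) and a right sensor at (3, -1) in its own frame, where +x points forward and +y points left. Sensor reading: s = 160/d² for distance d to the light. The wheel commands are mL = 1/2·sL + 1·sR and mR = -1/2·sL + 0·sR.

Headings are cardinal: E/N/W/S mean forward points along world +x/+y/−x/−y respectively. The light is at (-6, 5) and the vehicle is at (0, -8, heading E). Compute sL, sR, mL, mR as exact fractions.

left sensor world pos  = (3, -7); dL² = 225
right sensor world pos = (3, -9); dR² = 277
sL = 160/225 = 32/45
sR = 160/277 = 160/277
mL = 1/2·sL + 1·sR = 11632/12465
mR = -1/2·sL + 0·sR = -16/45

32/45 160/277 11632/12465 -16/45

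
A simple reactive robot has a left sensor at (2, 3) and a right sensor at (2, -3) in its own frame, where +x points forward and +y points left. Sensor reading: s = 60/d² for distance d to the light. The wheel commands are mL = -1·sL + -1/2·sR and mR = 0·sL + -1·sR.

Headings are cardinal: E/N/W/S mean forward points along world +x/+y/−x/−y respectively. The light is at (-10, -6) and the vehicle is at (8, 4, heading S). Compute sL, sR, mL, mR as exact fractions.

12/101 60/289 -6498/29189 -60/289

left sensor world pos  = (11, 2); dL² = 505
right sensor world pos = (5, 2); dR² = 289
sL = 60/505 = 12/101
sR = 60/289 = 60/289
mL = -1·sL + -1/2·sR = -6498/29189
mR = 0·sL + -1·sR = -60/289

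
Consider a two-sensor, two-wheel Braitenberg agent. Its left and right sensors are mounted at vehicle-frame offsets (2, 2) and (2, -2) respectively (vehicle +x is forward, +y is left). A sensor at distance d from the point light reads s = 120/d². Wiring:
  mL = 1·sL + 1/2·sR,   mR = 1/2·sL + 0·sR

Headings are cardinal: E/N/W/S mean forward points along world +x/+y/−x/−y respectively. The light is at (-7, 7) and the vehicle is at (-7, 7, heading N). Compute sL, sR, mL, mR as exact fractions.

15 15 45/2 15/2

left sensor world pos  = (-9, 9); dL² = 8
right sensor world pos = (-5, 9); dR² = 8
sL = 120/8 = 15
sR = 120/8 = 15
mL = 1·sL + 1/2·sR = 45/2
mR = 1/2·sL + 0·sR = 15/2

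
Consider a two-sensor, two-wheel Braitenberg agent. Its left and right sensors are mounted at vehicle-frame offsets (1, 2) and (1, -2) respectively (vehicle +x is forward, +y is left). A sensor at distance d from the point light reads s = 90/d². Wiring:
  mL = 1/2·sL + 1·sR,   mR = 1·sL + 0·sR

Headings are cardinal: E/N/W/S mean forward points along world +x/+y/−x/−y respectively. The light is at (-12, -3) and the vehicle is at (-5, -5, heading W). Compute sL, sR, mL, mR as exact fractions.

45/26 5/2 175/52 45/26

left sensor world pos  = (-6, -7); dL² = 52
right sensor world pos = (-6, -3); dR² = 36
sL = 90/52 = 45/26
sR = 90/36 = 5/2
mL = 1/2·sL + 1·sR = 175/52
mR = 1·sL + 0·sR = 45/26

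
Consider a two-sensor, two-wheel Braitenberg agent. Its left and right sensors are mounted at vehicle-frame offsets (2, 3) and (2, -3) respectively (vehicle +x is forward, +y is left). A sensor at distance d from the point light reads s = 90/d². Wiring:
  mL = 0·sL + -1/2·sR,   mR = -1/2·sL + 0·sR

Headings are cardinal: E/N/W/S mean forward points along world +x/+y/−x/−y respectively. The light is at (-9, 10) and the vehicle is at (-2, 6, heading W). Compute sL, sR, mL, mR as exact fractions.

left sensor world pos  = (-4, 3); dL² = 74
right sensor world pos = (-4, 9); dR² = 26
sL = 90/74 = 45/37
sR = 90/26 = 45/13
mL = 0·sL + -1/2·sR = -45/26
mR = -1/2·sL + 0·sR = -45/74

45/37 45/13 -45/26 -45/74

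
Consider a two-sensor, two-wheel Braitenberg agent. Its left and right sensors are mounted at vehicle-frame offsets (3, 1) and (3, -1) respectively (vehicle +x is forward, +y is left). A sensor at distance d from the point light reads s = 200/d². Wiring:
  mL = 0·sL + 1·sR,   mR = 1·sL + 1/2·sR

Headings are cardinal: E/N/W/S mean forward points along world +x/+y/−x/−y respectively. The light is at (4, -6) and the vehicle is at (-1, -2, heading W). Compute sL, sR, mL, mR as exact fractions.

left sensor world pos  = (-4, -3); dL² = 73
right sensor world pos = (-4, -1); dR² = 89
sL = 200/73 = 200/73
sR = 200/89 = 200/89
mL = 0·sL + 1·sR = 200/89
mR = 1·sL + 1/2·sR = 25100/6497

200/73 200/89 200/89 25100/6497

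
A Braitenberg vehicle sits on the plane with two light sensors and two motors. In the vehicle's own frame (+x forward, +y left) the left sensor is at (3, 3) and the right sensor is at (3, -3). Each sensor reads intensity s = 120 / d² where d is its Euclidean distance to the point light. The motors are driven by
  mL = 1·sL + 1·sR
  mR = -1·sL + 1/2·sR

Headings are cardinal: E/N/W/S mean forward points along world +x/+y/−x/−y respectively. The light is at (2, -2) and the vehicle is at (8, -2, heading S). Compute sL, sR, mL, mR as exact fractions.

4/3 20/3 8 2

left sensor world pos  = (11, -5); dL² = 90
right sensor world pos = (5, -5); dR² = 18
sL = 120/90 = 4/3
sR = 120/18 = 20/3
mL = 1·sL + 1·sR = 8
mR = -1·sL + 1/2·sR = 2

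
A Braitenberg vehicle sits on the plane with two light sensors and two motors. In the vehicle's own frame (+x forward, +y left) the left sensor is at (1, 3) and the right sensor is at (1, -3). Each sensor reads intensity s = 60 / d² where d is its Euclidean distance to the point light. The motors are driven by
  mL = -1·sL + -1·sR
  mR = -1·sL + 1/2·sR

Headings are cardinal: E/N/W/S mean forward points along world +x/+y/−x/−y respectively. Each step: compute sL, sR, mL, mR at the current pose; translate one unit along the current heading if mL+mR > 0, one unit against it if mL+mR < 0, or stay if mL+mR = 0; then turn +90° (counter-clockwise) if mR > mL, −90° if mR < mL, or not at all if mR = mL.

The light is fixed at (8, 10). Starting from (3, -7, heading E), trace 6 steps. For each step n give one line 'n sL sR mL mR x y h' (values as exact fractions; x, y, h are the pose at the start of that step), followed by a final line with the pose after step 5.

0 15/53 15/104 -2355/5512 -2325/11024 3 -7 E
1 60/337 12/53 -7224/17861 -1158/17861 2 -7 N
2 6/49 30/137 -2292/6713 -87/6713 2 -8 W
3 12/73 12/85 -1896/6205 -582/6205 3 -8 S
4 15/53 15/104 -2355/5512 -2325/11024 3 -7 E
5 60/337 12/53 -7224/17861 -1158/17861 2 -7 N
final 2 -8 W

n=0: pose=(3,-7,E); sL=15/53, sR=15/104; mL=-2355/5512, mR=-2325/11024; mL+mR=-7035/11024 → advance -1; mR−mL=45/208 → turn +1·90°
n=1: pose=(2,-7,N); sL=60/337, sR=12/53; mL=-7224/17861, mR=-1158/17861; mL+mR=-8382/17861 → advance -1; mR−mL=18/53 → turn +1·90°
n=2: pose=(2,-8,W); sL=6/49, sR=30/137; mL=-2292/6713, mR=-87/6713; mL+mR=-2379/6713 → advance -1; mR−mL=45/137 → turn +1·90°
n=3: pose=(3,-8,S); sL=12/73, sR=12/85; mL=-1896/6205, mR=-582/6205; mL+mR=-2478/6205 → advance -1; mR−mL=18/85 → turn +1·90°
n=4: pose=(3,-7,E); sL=15/53, sR=15/104; mL=-2355/5512, mR=-2325/11024; mL+mR=-7035/11024 → advance -1; mR−mL=45/208 → turn +1·90°
n=5: pose=(2,-7,N); sL=60/337, sR=12/53; mL=-7224/17861, mR=-1158/17861; mL+mR=-8382/17861 → advance -1; mR−mL=18/53 → turn +1·90°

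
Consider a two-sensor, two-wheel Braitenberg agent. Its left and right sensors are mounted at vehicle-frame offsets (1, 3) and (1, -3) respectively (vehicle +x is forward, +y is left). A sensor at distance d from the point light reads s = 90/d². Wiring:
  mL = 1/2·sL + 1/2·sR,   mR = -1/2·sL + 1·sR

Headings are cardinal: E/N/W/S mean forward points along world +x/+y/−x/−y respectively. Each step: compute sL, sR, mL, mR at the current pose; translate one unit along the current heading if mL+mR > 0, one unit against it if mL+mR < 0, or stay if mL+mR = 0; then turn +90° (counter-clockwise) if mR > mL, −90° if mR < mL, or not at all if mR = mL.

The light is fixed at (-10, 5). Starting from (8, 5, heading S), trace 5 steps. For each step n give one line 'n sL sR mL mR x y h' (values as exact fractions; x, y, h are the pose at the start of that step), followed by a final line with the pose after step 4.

n=0: pose=(8,5,S); sL=45/221, sR=45/113; mL=7515/24973, mR=14805/49946; mL+mR=135/226 → advance +1; mR−mL=-225/49946 → turn -1·90°
n=1: pose=(8,4,W); sL=18/61, sR=90/293; mL=5382/17873, mR=2853/17873; mL+mR=135/293 → advance +1; mR−mL=-2529/17873 → turn -1·90°
n=2: pose=(7,4,N); sL=45/98, sR=9/40; mL=1341/3920, mR=-9/1960; mL+mR=27/80 → advance +1; mR−mL=-1359/3920 → turn -1·90°
n=3: pose=(7,5,E); sL=10/37, sR=10/37; mL=10/37, mR=5/37; mL+mR=15/37 → advance +1; mR−mL=-5/37 → turn -1·90°
n=4: pose=(8,5,S); sL=45/221, sR=45/113; mL=7515/24973, mR=14805/49946; mL+mR=135/226 → advance +1; mR−mL=-225/49946 → turn -1·90°

0 45/221 45/113 7515/24973 14805/49946 8 5 S
1 18/61 90/293 5382/17873 2853/17873 8 4 W
2 45/98 9/40 1341/3920 -9/1960 7 4 N
3 10/37 10/37 10/37 5/37 7 5 E
4 45/221 45/113 7515/24973 14805/49946 8 5 S
final 8 4 W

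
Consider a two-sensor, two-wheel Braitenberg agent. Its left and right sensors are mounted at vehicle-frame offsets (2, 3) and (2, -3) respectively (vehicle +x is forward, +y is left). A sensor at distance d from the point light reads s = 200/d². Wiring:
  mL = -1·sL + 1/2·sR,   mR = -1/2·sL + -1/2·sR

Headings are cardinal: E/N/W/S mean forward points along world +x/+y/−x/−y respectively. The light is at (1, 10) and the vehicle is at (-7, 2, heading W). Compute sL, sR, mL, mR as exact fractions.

200/221 8/5 -116/1105 -1384/1105

left sensor world pos  = (-9, -1); dL² = 221
right sensor world pos = (-9, 5); dR² = 125
sL = 200/221 = 200/221
sR = 200/125 = 8/5
mL = -1·sL + 1/2·sR = -116/1105
mR = -1/2·sL + -1/2·sR = -1384/1105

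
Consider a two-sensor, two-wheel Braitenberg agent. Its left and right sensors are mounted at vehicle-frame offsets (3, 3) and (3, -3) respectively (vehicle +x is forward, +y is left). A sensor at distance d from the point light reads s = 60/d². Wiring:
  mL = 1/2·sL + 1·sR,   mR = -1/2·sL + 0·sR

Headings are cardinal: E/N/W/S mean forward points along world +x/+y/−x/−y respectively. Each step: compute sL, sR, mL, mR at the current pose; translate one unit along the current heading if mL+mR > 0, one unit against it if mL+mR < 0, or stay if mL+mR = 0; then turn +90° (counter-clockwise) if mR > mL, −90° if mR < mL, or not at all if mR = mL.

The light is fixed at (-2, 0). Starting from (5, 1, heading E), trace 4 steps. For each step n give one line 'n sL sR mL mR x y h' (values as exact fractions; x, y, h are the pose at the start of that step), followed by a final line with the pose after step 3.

0 15/29 15/26 315/377 -15/58 5 1 E
1 12/25 60/29 1674/725 -6/25 6 1 S
2 30/17 30/17 45/17 -15/17 6 0 W
3 12/5 60/109 954/545 -6/5 5 0 N
final 5 1 E

n=0: pose=(5,1,E); sL=15/29, sR=15/26; mL=315/377, mR=-15/58; mL+mR=15/26 → advance +1; mR−mL=-825/754 → turn -1·90°
n=1: pose=(6,1,S); sL=12/25, sR=60/29; mL=1674/725, mR=-6/25; mL+mR=60/29 → advance +1; mR−mL=-1848/725 → turn -1·90°
n=2: pose=(6,0,W); sL=30/17, sR=30/17; mL=45/17, mR=-15/17; mL+mR=30/17 → advance +1; mR−mL=-60/17 → turn -1·90°
n=3: pose=(5,0,N); sL=12/5, sR=60/109; mL=954/545, mR=-6/5; mL+mR=60/109 → advance +1; mR−mL=-1608/545 → turn -1·90°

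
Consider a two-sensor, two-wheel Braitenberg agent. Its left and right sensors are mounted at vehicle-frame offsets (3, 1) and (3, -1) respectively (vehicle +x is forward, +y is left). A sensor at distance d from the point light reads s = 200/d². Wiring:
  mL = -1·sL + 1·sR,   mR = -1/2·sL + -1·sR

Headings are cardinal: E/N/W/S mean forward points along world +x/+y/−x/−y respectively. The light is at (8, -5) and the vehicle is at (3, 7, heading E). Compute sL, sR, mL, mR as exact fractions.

200/173 8/5 384/865 -1884/865

left sensor world pos  = (6, 8); dL² = 173
right sensor world pos = (6, 6); dR² = 125
sL = 200/173 = 200/173
sR = 200/125 = 8/5
mL = -1·sL + 1·sR = 384/865
mR = -1/2·sL + -1·sR = -1884/865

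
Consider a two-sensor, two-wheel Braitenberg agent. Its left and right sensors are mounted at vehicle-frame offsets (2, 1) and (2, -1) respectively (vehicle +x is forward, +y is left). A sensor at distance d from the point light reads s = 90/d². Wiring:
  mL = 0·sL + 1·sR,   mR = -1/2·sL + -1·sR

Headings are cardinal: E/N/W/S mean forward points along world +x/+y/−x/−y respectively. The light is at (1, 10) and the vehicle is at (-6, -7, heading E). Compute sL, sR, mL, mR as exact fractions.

90/281 90/349 90/349 -40995/98069

left sensor world pos  = (-4, -6); dL² = 281
right sensor world pos = (-4, -8); dR² = 349
sL = 90/281 = 90/281
sR = 90/349 = 90/349
mL = 0·sL + 1·sR = 90/349
mR = -1/2·sL + -1·sR = -40995/98069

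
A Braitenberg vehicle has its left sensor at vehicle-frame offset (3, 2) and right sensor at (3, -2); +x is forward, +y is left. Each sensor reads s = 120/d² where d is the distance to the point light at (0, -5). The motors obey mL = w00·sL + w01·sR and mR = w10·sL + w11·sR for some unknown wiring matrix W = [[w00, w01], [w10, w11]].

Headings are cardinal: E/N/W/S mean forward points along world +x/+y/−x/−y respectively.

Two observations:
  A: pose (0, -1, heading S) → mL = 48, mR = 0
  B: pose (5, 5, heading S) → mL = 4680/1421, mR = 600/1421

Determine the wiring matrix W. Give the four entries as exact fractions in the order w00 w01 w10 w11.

obs A: pose=(0,-1,S) → sL=24, sR=24, mL=48, mR=0
obs B: pose=(5,5,S) → sL=60/49, sR=60/29, mL=4680/1421, mR=600/1421
sensor matrix S = [[24, 24], [60/49, 60/29]]; det S = 28800/1421
solve [mL_A; mL_B] = S·[w00; w01] and [mR_A; mR_B] = S·[w10; w11]:
  w00 = 1, w01 = 1, w10 = -1/2, w11 = 1/2

1 1 -1/2 1/2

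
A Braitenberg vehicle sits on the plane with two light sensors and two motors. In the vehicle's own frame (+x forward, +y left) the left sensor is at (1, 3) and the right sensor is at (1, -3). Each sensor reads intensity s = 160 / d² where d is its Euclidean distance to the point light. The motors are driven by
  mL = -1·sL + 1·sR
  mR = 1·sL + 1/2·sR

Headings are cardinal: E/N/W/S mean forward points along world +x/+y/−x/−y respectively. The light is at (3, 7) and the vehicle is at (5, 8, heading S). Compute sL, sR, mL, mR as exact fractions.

left sensor world pos  = (8, 7); dL² = 25
right sensor world pos = (2, 7); dR² = 1
sL = 160/25 = 32/5
sR = 160/1 = 160
mL = -1·sL + 1·sR = 768/5
mR = 1·sL + 1/2·sR = 432/5

32/5 160 768/5 432/5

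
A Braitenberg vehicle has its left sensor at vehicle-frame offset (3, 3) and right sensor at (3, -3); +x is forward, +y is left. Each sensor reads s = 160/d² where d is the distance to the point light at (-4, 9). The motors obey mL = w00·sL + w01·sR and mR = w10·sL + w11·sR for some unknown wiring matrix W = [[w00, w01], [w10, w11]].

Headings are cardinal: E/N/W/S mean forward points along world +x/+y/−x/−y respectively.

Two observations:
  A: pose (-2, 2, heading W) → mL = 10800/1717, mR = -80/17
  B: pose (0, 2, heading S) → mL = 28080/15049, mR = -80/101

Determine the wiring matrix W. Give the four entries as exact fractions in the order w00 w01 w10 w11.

1 1/2 0 -1/2

obs A: pose=(-2,2,W) → sL=160/101, sR=160/17, mL=10800/1717, mR=-80/17
obs B: pose=(0,2,S) → sL=160/149, sR=160/101, mL=28080/15049, mR=-80/101
sensor matrix S = [[160/101, 160/17], [160/149, 160/101]]; det S = -196300800/25839133
solve [mL_A; mL_B] = S·[w00; w01] and [mR_A; mR_B] = S·[w10; w11]:
  w00 = 1, w01 = 1/2, w10 = 0, w11 = -1/2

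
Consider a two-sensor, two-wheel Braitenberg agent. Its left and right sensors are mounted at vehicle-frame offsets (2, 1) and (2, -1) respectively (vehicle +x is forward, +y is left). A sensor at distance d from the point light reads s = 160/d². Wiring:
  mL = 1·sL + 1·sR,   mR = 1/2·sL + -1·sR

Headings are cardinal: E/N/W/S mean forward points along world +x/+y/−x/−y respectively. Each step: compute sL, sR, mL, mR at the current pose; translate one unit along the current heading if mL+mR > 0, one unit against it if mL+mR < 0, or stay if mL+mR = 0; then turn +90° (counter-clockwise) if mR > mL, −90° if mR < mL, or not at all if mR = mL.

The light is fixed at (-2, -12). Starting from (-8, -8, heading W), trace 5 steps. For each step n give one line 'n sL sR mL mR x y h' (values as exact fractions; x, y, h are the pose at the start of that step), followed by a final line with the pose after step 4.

n=0: pose=(-8,-8,W); sL=160/73, sR=160/89; mL=25920/6497, mR=-4560/6497; mL+mR=240/73 → advance +1; mR−mL=-30480/6497 → turn -1·90°
n=1: pose=(-9,-8,N); sL=8/5, sR=20/9; mL=172/45, mR=-64/45; mL+mR=12/5 → advance +1; mR−mL=-236/45 → turn -1·90°
n=2: pose=(-9,-7,E); sL=160/61, sR=160/41; mL=16320/2501, mR=-6480/2501; mL+mR=240/61 → advance +1; mR−mL=-22800/2501 → turn -1·90°
n=3: pose=(-8,-7,S); sL=80/17, sR=80/29; mL=3680/493, mR=-200/493; mL+mR=120/17 → advance +1; mR−mL=-3880/493 → turn -1·90°
n=4: pose=(-8,-8,W); sL=160/73, sR=160/89; mL=25920/6497, mR=-4560/6497; mL+mR=240/73 → advance +1; mR−mL=-30480/6497 → turn -1·90°

0 160/73 160/89 25920/6497 -4560/6497 -8 -8 W
1 8/5 20/9 172/45 -64/45 -9 -8 N
2 160/61 160/41 16320/2501 -6480/2501 -9 -7 E
3 80/17 80/29 3680/493 -200/493 -8 -7 S
4 160/73 160/89 25920/6497 -4560/6497 -8 -8 W
final -9 -8 N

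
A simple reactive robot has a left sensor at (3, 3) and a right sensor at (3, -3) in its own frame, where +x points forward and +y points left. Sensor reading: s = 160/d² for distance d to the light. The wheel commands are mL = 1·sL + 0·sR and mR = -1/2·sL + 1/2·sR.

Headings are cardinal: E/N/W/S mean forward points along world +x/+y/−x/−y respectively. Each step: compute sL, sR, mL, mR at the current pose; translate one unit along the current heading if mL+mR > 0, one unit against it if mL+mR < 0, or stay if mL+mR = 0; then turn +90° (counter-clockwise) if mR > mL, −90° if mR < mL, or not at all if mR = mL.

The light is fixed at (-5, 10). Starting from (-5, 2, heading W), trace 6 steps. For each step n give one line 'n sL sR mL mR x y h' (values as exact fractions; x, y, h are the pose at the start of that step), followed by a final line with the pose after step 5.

0 16/13 80/17 16/13 384/221 -5 2 W
1 32/25 160/137 32/25 -192/3425 -6 2 S
2 1 40/13 1 27/26 -6 1 W
3 32/29 160/169 32/29 -384/4901 -7 1 S
4 80/97 80/37 80/97 2400/3589 -7 0 W
5 32/17 160/49 32/17 576/833 -8 0 N
final -8 1 E

n=0: pose=(-5,2,W); sL=16/13, sR=80/17; mL=16/13, mR=384/221; mL+mR=656/221 → advance +1; mR−mL=112/221 → turn +1·90°
n=1: pose=(-6,2,S); sL=32/25, sR=160/137; mL=32/25, mR=-192/3425; mL+mR=4192/3425 → advance +1; mR−mL=-4576/3425 → turn -1·90°
n=2: pose=(-6,1,W); sL=1, sR=40/13; mL=1, mR=27/26; mL+mR=53/26 → advance +1; mR−mL=1/26 → turn +1·90°
n=3: pose=(-7,1,S); sL=32/29, sR=160/169; mL=32/29, mR=-384/4901; mL+mR=5024/4901 → advance +1; mR−mL=-5792/4901 → turn -1·90°
n=4: pose=(-7,0,W); sL=80/97, sR=80/37; mL=80/97, mR=2400/3589; mL+mR=5360/3589 → advance +1; mR−mL=-560/3589 → turn -1·90°
n=5: pose=(-8,0,N); sL=32/17, sR=160/49; mL=32/17, mR=576/833; mL+mR=2144/833 → advance +1; mR−mL=-992/833 → turn -1·90°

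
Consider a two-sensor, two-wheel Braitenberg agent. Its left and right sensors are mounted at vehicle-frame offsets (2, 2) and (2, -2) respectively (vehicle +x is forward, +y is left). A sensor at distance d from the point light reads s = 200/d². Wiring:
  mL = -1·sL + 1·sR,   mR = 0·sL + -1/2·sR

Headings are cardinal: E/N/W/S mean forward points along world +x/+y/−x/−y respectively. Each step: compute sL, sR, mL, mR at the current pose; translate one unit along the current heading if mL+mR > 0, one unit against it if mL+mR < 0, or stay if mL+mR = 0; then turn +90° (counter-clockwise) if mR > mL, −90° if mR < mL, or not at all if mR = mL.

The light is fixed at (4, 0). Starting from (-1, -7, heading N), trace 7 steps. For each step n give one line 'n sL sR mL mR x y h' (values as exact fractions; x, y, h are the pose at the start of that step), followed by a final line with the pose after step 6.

n=0: pose=(-1,-7,N); sL=100/37, sR=100/17; mL=2000/629, mR=-50/17; mL+mR=150/629 → advance +1; mR−mL=-3850/629 → turn -1·90°
n=1: pose=(-1,-6,E); sL=8, sR=200/73; mL=-384/73, mR=-100/73; mL+mR=-484/73 → advance -1; mR−mL=284/73 → turn +1·90°
n=2: pose=(-2,-6,N); sL=5/2, sR=25/4; mL=15/4, mR=-25/8; mL+mR=5/8 → advance +1; mR−mL=-55/8 → turn -1·90°
n=3: pose=(-2,-5,E); sL=8, sR=40/13; mL=-64/13, mR=-20/13; mL+mR=-84/13 → advance -1; mR−mL=44/13 → turn +1·90°
n=4: pose=(-3,-5,N); sL=20/9, sR=100/17; mL=560/153, mR=-50/17; mL+mR=110/153 → advance +1; mR−mL=-1010/153 → turn -1·90°
n=5: pose=(-3,-4,E); sL=200/29, sR=200/61; mL=-6400/1769, mR=-100/61; mL+mR=-9300/1769 → advance -1; mR−mL=3500/1769 → turn +1·90°
n=6: pose=(-4,-4,N); sL=25/13, sR=5; mL=40/13, mR=-5/2; mL+mR=15/26 → advance +1; mR−mL=-145/26 → turn -1·90°

0 100/37 100/17 2000/629 -50/17 -1 -7 N
1 8 200/73 -384/73 -100/73 -1 -6 E
2 5/2 25/4 15/4 -25/8 -2 -6 N
3 8 40/13 -64/13 -20/13 -2 -5 E
4 20/9 100/17 560/153 -50/17 -3 -5 N
5 200/29 200/61 -6400/1769 -100/61 -3 -4 E
6 25/13 5 40/13 -5/2 -4 -4 N
final -4 -3 E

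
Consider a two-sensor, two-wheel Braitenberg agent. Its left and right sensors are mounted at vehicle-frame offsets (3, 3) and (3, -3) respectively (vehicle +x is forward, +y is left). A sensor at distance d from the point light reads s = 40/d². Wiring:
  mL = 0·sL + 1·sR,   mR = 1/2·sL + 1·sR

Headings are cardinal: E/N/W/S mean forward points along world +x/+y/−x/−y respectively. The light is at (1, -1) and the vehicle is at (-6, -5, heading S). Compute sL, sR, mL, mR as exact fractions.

8/13 40/149 40/149 1116/1937

left sensor world pos  = (-3, -8); dL² = 65
right sensor world pos = (-9, -8); dR² = 149
sL = 40/65 = 8/13
sR = 40/149 = 40/149
mL = 0·sL + 1·sR = 40/149
mR = 1/2·sL + 1·sR = 1116/1937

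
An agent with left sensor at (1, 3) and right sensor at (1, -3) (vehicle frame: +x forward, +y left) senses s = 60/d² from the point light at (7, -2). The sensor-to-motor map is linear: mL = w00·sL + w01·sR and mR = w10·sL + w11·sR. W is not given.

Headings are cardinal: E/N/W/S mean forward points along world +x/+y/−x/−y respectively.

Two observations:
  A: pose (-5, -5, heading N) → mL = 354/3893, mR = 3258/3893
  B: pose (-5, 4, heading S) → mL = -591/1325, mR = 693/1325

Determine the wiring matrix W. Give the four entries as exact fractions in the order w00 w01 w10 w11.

obs A: pose=(-5,-5,N) → sL=60/229, sR=12/17, mL=354/3893, mR=3258/3893
obs B: pose=(-5,4,S) → sL=30/53, sR=6/25, mL=-591/1325, mR=693/1325
sensor matrix S = [[60/229, 12/17], [30/53, 6/25]]; det S = -347328/1031645
solve [mL_A; mL_B] = S·[w00; w01] and [mR_A; mR_B] = S·[w10; w11]:
  w00 = -1, w01 = 1/2, w10 = 1/2, w11 = 1

-1 1/2 1/2 1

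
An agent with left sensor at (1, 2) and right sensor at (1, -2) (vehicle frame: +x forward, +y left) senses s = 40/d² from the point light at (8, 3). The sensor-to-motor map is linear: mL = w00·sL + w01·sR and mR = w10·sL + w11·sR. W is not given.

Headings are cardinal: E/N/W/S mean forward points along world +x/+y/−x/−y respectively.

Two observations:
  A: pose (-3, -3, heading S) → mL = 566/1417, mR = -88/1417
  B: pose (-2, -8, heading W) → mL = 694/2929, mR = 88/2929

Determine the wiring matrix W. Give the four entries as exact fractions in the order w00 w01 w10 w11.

1 1/2 -1/2 1/2

obs A: pose=(-3,-3,S) → sL=4/13, sR=20/109, mL=566/1417, mR=-88/1417
obs B: pose=(-2,-8,W) → sL=4/29, sR=20/101, mL=694/2929, mR=88/2929
sensor matrix S = [[4/13, 20/109], [4/29, 20/101]]; det S = 147840/4150393
solve [mL_A; mL_B] = S·[w00; w01] and [mR_A; mR_B] = S·[w10; w11]:
  w00 = 1, w01 = 1/2, w10 = -1/2, w11 = 1/2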